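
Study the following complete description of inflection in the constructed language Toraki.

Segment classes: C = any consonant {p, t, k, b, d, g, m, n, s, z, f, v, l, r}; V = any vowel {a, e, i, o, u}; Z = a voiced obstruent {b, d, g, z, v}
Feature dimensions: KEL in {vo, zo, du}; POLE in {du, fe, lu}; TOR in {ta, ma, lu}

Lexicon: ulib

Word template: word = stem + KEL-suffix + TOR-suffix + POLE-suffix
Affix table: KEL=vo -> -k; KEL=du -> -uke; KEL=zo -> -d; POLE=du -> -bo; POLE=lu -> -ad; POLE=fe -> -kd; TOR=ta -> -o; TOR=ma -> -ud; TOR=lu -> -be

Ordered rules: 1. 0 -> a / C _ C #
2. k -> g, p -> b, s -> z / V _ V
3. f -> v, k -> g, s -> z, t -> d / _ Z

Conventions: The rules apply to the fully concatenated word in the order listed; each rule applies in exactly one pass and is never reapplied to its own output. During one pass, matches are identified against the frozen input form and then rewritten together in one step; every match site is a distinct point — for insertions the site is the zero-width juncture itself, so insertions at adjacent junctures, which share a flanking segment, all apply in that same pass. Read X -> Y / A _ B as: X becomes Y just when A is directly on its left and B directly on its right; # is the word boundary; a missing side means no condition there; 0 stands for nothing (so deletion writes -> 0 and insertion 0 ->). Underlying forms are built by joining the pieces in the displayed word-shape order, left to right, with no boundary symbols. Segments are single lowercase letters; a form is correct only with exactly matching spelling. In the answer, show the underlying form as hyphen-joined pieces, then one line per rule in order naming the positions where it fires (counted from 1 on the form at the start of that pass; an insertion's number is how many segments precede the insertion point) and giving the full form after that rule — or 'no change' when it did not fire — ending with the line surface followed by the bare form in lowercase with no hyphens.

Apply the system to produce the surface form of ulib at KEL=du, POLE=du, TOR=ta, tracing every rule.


underlying: ulib-uke-o-bo
1. 0 -> a / C _ C #: no change
2. k -> g, p -> b, s -> z / V _ V: fires at position(s) 6: ulibugeobo
3. f -> v, k -> g, s -> z, t -> d / _ Z: no change
surface: ulibugeobo


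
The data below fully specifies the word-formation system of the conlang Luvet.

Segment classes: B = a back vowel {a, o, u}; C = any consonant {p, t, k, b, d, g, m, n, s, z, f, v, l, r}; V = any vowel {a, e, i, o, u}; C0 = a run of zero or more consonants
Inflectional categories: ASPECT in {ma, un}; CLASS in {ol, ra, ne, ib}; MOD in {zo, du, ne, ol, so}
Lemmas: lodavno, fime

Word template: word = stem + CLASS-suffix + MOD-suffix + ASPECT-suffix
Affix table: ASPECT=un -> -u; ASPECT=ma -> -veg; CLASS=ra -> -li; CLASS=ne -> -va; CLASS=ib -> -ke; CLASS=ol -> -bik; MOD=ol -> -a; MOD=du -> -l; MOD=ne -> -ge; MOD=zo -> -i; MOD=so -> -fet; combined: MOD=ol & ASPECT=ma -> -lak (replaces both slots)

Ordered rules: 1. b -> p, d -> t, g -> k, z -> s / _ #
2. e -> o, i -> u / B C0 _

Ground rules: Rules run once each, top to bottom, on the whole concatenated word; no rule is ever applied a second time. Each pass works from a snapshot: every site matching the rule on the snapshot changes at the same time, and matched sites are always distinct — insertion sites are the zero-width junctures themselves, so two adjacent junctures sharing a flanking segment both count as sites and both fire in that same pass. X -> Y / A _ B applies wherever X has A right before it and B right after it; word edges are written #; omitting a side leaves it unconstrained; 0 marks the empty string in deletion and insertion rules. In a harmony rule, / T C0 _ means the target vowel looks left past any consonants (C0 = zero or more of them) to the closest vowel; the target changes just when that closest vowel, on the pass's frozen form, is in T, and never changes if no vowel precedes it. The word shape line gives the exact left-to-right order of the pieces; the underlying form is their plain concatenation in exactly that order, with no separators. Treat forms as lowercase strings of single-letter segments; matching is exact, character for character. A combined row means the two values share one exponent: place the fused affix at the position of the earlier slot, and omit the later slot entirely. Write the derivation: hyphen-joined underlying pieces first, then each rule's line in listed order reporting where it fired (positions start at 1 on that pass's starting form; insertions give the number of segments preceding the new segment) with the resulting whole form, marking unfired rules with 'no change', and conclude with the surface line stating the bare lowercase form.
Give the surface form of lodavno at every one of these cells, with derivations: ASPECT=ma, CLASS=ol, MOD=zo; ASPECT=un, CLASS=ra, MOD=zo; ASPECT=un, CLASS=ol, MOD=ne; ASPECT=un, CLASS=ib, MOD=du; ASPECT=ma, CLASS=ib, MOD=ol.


cell ASPECT=ma, CLASS=ol, MOD=zo:
underlying: lodavno-bik-i-veg
1. b -> p, d -> t, g -> k, z -> s / _ #: fires at position(s) 14: lodavnobikivek
2. e -> o, i -> u / B C0 _: fires at position(s) 9: lodavnobukivek
surface: lodavnobukivek

cell ASPECT=un, CLASS=ra, MOD=zo:
underlying: lodavno-li-i-u
1. b -> p, d -> t, g -> k, z -> s / _ #: no change
2. e -> o, i -> u / B C0 _: fires at position(s) 9: lodavnoluiu
surface: lodavnoluiu

cell ASPECT=un, CLASS=ol, MOD=ne:
underlying: lodavno-bik-ge-u
1. b -> p, d -> t, g -> k, z -> s / _ #: no change
2. e -> o, i -> u / B C0 _: fires at position(s) 9: lodavnobukgeu
surface: lodavnobukgeu

cell ASPECT=un, CLASS=ib, MOD=du:
underlying: lodavno-ke-l-u
1. b -> p, d -> t, g -> k, z -> s / _ #: no change
2. e -> o, i -> u / B C0 _: fires at position(s) 9: lodavnokolu
surface: lodavnokolu

cell ASPECT=ma, CLASS=ib, MOD=ol:
underlying: lodavno-ke-lak
1. b -> p, d -> t, g -> k, z -> s / _ #: no change
2. e -> o, i -> u / B C0 _: fires at position(s) 9: lodavnokolak
surface: lodavnokolak


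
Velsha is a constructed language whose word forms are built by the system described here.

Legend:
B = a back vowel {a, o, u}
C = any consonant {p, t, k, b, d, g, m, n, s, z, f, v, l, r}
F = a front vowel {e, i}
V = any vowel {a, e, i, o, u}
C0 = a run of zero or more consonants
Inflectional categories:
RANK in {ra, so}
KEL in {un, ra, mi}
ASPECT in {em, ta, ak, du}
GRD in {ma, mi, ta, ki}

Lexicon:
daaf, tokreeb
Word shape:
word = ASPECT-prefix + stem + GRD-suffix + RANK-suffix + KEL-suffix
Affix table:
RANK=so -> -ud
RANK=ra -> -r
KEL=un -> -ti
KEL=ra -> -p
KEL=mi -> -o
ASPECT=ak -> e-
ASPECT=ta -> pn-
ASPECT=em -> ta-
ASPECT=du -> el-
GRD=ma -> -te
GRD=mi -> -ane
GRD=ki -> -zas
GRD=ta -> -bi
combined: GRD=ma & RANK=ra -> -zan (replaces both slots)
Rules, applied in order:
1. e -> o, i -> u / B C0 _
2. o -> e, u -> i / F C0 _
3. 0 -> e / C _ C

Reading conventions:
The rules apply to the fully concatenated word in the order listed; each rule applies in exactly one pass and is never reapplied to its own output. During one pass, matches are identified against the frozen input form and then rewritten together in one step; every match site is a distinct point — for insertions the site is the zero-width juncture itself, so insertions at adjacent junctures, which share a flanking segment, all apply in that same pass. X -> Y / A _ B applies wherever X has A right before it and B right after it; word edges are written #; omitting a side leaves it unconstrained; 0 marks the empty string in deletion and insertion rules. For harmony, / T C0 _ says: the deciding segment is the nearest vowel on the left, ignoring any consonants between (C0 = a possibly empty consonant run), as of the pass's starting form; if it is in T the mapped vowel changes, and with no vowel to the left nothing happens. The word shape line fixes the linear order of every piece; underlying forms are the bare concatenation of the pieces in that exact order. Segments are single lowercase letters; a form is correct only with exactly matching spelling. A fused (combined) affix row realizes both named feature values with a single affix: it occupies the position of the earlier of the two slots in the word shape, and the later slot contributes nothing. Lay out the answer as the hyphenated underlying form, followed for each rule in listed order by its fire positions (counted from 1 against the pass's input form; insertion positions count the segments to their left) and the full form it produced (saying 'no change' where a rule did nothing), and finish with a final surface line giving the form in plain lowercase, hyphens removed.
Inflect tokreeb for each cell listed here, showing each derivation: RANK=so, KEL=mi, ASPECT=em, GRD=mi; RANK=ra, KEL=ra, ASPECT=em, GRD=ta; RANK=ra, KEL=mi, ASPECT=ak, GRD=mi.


cell RANK=so, KEL=mi, ASPECT=em, GRD=mi:
underlying: ta-tokreeb-ane-ud-o
1. e -> o, i -> u / B C0 _: fires at position(s) 7, 12: tatokroebanoudo
2. o -> e, u -> i / F C0 _: no change
3. 0 -> e / C _ C: inserts after position(s) 5: tatokeroebanoudo
surface: tatokeroebanoudo

cell RANK=ra, KEL=ra, ASPECT=em, GRD=ta:
underlying: ta-tokreeb-bi-r-p
1. e -> o, i -> u / B C0 _: fires at position(s) 7: tatokroebbirp
2. o -> e, u -> i / F C0 _: no change
3. 0 -> e / C _ C: inserts after position(s) 5, 9, 12: tatokeroebebirep
surface: tatokeroebebirep

cell RANK=ra, KEL=mi, ASPECT=ak, GRD=mi:
underlying: e-tokreeb-ane-r-o
1. e -> o, i -> u / B C0 _: fires at position(s) 6, 11: etokroebanoro
2. o -> e, u -> i / F C0 _: fires at position(s) 3: etekroebanoro
3. 0 -> e / C _ C: inserts after position(s) 4: etekeroebanoro
surface: etekeroebanoro


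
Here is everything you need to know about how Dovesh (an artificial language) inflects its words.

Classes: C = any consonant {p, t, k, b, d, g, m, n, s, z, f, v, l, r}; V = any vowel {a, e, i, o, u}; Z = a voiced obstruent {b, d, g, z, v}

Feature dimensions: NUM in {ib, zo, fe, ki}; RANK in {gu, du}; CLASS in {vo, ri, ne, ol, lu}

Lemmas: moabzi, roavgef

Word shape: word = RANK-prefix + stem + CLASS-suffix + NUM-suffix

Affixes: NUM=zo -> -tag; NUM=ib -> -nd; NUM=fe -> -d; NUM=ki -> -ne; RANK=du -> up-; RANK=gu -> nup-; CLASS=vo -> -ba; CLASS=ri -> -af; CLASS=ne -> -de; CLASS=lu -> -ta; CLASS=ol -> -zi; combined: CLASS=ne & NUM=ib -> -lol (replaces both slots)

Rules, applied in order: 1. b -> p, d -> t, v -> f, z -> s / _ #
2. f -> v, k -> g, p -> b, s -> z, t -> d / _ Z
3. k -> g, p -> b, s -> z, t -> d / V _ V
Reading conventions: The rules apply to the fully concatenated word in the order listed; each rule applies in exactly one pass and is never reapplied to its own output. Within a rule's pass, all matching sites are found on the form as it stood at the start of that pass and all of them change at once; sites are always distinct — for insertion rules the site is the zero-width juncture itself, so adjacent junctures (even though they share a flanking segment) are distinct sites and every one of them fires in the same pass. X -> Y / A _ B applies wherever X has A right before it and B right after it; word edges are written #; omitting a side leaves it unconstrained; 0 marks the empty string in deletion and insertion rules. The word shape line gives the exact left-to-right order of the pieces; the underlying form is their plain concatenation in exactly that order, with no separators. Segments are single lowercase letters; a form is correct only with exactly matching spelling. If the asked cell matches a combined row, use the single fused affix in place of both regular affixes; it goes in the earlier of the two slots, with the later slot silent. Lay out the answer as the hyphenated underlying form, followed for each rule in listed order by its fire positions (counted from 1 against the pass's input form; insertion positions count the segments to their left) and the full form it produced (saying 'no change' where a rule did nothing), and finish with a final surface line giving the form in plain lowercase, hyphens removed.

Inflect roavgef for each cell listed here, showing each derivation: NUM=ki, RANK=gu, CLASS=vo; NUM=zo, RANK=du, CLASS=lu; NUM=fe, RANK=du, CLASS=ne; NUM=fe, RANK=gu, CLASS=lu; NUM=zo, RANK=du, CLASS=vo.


cell NUM=ki, RANK=gu, CLASS=vo:
underlying: nup-roavgef-ba-ne
1. b -> p, d -> t, v -> f, z -> s / _ #: no change
2. f -> v, k -> g, p -> b, s -> z, t -> d / _ Z: fires at position(s) 10: nuproavgevbane
3. k -> g, p -> b, s -> z, t -> d / V _ V: no change
surface: nuproavgevbane

cell NUM=zo, RANK=du, CLASS=lu:
underlying: up-roavgef-ta-tag
1. b -> p, d -> t, v -> f, z -> s / _ #: no change
2. f -> v, k -> g, p -> b, s -> z, t -> d / _ Z: no change
3. k -> g, p -> b, s -> z, t -> d / V _ V: fires at position(s) 12: uproavgeftadag
surface: uproavgeftadag

cell NUM=fe, RANK=du, CLASS=ne:
underlying: up-roavgef-de-d
1. b -> p, d -> t, v -> f, z -> s / _ #: fires at position(s) 12: uproavgefdet
2. f -> v, k -> g, p -> b, s -> z, t -> d / _ Z: fires at position(s) 9: uproavgevdet
3. k -> g, p -> b, s -> z, t -> d / V _ V: no change
surface: uproavgevdet

cell NUM=fe, RANK=gu, CLASS=lu:
underlying: nup-roavgef-ta-d
1. b -> p, d -> t, v -> f, z -> s / _ #: fires at position(s) 13: nuproavgeftat
2. f -> v, k -> g, p -> b, s -> z, t -> d / _ Z: no change
3. k -> g, p -> b, s -> z, t -> d / V _ V: no change
surface: nuproavgeftat

cell NUM=zo, RANK=du, CLASS=vo:
underlying: up-roavgef-ba-tag
1. b -> p, d -> t, v -> f, z -> s / _ #: no change
2. f -> v, k -> g, p -> b, s -> z, t -> d / _ Z: fires at position(s) 9: uproavgevbatag
3. k -> g, p -> b, s -> z, t -> d / V _ V: fires at position(s) 12: uproavgevbadag
surface: uproavgevbadag


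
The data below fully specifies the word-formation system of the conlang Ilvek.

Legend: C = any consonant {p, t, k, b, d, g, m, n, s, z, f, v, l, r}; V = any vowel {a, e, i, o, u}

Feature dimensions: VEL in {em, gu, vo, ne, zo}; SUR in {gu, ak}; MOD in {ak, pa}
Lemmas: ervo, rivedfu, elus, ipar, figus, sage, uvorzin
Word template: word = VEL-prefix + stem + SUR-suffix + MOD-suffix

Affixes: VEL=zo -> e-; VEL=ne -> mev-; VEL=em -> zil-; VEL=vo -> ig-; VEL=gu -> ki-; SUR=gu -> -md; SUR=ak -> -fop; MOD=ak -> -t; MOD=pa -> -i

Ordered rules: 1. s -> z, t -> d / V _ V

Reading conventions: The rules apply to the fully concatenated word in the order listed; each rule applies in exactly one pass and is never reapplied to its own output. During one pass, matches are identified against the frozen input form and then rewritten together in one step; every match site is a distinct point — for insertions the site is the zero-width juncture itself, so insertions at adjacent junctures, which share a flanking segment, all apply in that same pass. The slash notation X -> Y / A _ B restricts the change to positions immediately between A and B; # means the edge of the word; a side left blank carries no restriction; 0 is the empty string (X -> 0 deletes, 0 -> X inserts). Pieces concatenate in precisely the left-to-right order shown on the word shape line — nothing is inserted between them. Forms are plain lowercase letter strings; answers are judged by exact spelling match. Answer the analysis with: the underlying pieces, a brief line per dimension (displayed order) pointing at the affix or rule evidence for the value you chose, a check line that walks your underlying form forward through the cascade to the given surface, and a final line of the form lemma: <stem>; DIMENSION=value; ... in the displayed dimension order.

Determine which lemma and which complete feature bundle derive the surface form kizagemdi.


underlying: ki-sage-md-i
VEL=gu - signalled by the affix ki-
SUR=gu - signalled by the affix -md
MOD=pa - signalled by the affix -i
check: kisagemdi -> kizagemdi
lemma: sage; VEL=gu; SUR=gu; MOD=pa


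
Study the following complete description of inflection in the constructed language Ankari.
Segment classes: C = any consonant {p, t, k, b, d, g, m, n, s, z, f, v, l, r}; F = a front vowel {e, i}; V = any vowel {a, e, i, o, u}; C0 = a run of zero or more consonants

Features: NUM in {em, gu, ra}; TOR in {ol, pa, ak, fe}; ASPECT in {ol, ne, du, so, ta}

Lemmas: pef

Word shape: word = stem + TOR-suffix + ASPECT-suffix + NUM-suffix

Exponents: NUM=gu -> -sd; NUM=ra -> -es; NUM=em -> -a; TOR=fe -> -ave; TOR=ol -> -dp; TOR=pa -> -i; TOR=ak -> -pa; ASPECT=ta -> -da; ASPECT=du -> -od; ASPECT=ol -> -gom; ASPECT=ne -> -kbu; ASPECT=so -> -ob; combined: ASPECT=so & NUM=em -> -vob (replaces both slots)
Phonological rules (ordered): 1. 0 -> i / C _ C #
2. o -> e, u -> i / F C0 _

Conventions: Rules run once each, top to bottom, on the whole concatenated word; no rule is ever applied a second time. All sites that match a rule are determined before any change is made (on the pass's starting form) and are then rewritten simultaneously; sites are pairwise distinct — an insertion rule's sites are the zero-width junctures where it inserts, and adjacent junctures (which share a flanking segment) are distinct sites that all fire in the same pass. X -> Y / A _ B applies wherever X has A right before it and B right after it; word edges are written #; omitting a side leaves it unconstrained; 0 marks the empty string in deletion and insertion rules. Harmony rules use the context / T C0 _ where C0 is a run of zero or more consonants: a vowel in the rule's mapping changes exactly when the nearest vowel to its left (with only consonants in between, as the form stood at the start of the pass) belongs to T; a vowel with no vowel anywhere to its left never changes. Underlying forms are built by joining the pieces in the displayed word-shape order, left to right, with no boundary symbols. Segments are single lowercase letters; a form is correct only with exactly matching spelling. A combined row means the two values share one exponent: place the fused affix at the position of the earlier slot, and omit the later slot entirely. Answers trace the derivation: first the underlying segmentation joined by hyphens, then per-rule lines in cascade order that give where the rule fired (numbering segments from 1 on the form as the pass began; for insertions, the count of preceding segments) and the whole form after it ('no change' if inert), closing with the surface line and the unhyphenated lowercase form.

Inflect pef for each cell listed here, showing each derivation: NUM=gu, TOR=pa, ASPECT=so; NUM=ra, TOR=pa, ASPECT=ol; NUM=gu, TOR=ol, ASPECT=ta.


cell NUM=gu, TOR=pa, ASPECT=so:
underlying: pef-i-ob-sd
1. 0 -> i / C _ C #: inserts after position(s) 7: pefiobsid
2. o -> e, u -> i / F C0 _: fires at position(s) 5: pefiebsid
surface: pefiebsid

cell NUM=ra, TOR=pa, ASPECT=ol:
underlying: pef-i-gom-es
1. 0 -> i / C _ C #: no change
2. o -> e, u -> i / F C0 _: fires at position(s) 6: pefigemes
surface: pefigemes

cell NUM=gu, TOR=ol, ASPECT=ta:
underlying: pef-dp-da-sd
1. 0 -> i / C _ C #: inserts after position(s) 8: pefdpdasid
2. o -> e, u -> i / F C0 _: no change
surface: pefdpdasid


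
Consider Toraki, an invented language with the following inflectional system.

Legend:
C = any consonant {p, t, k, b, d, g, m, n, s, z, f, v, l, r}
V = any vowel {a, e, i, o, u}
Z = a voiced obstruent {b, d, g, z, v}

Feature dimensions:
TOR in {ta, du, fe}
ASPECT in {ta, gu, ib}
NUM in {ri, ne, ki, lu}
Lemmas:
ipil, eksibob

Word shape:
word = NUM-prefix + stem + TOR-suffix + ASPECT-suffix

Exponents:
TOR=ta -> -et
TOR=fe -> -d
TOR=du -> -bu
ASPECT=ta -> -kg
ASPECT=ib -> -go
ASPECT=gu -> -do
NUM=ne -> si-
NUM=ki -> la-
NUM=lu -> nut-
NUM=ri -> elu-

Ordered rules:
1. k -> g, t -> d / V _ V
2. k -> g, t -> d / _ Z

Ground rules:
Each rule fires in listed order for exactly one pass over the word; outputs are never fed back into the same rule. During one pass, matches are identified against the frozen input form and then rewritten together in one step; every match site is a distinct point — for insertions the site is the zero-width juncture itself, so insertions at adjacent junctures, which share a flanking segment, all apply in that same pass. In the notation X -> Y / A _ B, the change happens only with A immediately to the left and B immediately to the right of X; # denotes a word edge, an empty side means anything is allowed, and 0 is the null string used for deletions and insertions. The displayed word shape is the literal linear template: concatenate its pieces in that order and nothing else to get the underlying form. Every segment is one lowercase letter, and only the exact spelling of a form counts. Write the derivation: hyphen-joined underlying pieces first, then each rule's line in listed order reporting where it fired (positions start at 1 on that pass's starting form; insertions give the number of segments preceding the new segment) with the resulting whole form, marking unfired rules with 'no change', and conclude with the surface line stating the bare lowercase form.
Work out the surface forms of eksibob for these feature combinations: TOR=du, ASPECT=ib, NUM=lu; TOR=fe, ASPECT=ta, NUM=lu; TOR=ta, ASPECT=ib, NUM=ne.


cell TOR=du, ASPECT=ib, NUM=lu:
underlying: nut-eksibob-bu-go
1. k -> g, t -> d / V _ V: fires at position(s) 3: nudeksibobbugo
2. k -> g, t -> d / _ Z: no change
surface: nudeksibobbugo

cell TOR=fe, ASPECT=ta, NUM=lu:
underlying: nut-eksibob-d-kg
1. k -> g, t -> d / V _ V: fires at position(s) 3: nudeksibobdkg
2. k -> g, t -> d / _ Z: fires at position(s) 12: nudeksibobdgg
surface: nudeksibobdgg

cell TOR=ta, ASPECT=ib, NUM=ne:
underlying: si-eksibob-et-go
1. k -> g, t -> d / V _ V: no change
2. k -> g, t -> d / _ Z: fires at position(s) 11: sieksibobedgo
surface: sieksibobedgo


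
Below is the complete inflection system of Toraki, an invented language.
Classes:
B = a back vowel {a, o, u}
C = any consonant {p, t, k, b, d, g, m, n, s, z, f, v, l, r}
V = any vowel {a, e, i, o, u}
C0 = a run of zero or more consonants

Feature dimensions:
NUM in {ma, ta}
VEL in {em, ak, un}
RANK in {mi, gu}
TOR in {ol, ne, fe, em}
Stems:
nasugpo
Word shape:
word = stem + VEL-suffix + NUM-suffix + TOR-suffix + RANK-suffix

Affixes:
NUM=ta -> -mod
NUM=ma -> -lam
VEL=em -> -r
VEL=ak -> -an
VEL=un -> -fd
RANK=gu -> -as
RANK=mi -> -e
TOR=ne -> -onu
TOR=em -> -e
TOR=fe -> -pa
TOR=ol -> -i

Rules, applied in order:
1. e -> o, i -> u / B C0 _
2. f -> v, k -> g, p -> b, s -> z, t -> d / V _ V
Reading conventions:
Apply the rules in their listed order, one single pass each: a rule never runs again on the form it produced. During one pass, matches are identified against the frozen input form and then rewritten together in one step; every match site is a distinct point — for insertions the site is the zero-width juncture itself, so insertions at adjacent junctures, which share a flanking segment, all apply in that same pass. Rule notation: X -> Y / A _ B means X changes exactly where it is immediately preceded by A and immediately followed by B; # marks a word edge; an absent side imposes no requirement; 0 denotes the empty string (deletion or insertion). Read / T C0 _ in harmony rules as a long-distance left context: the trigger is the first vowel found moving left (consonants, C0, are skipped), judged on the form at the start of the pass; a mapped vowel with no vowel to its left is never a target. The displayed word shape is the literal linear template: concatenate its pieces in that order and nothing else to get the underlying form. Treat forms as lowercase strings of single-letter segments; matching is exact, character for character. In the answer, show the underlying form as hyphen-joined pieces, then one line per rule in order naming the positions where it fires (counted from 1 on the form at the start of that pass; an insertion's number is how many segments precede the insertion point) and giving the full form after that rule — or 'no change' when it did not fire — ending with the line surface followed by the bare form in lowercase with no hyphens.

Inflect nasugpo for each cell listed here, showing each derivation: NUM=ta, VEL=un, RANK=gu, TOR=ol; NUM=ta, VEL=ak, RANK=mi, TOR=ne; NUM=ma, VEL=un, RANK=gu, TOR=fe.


cell NUM=ta, VEL=un, RANK=gu, TOR=ol:
underlying: nasugpo-fd-mod-i-as
1. e -> o, i -> u / B C0 _: fires at position(s) 13: nasugpofdmoduas
2. f -> v, k -> g, p -> b, s -> z, t -> d / V _ V: fires at position(s) 3: nazugpofdmoduas
surface: nazugpofdmoduas

cell NUM=ta, VEL=ak, RANK=mi, TOR=ne:
underlying: nasugpo-an-mod-onu-e
1. e -> o, i -> u / B C0 _: fires at position(s) 16: nasugpoanmodonuo
2. f -> v, k -> g, p -> b, s -> z, t -> d / V _ V: fires at position(s) 3: nazugpoanmodonuo
surface: nazugpoanmodonuo

cell NUM=ma, VEL=un, RANK=gu, TOR=fe:
underlying: nasugpo-fd-lam-pa-as
1. e -> o, i -> u / B C0 _: no change
2. f -> v, k -> g, p -> b, s -> z, t -> d / V _ V: fires at position(s) 3: nazugpofdlampaas
surface: nazugpofdlampaas


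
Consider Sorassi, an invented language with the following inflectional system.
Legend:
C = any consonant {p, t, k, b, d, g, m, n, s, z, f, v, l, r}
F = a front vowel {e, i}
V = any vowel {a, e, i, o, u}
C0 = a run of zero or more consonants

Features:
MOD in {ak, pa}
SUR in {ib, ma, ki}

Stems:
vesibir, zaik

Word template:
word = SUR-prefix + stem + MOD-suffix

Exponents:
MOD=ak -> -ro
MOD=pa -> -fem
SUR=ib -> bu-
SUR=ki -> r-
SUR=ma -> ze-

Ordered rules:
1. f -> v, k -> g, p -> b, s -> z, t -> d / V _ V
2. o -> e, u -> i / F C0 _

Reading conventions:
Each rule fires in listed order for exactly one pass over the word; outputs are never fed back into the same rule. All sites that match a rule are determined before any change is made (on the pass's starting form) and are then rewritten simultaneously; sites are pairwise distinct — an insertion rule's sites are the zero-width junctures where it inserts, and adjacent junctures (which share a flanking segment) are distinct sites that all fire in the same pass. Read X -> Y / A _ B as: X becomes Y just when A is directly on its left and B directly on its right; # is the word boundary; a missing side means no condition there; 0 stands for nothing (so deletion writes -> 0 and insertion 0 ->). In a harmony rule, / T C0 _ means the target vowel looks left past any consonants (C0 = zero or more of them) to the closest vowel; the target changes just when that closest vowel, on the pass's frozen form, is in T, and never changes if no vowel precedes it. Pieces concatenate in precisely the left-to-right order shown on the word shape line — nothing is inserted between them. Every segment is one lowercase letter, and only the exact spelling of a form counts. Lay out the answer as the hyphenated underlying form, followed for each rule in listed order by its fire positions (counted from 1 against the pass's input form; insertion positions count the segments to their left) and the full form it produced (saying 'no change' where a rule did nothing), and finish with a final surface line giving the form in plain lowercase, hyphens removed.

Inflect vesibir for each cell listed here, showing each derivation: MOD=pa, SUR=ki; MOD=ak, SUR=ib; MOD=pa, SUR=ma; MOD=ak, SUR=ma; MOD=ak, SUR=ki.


cell MOD=pa, SUR=ki:
underlying: r-vesibir-fem
1. f -> v, k -> g, p -> b, s -> z, t -> d / V _ V: fires at position(s) 4: rvezibirfem
2. o -> e, u -> i / F C0 _: no change
surface: rvezibirfem

cell MOD=ak, SUR=ib:
underlying: bu-vesibir-ro
1. f -> v, k -> g, p -> b, s -> z, t -> d / V _ V: fires at position(s) 5: buvezibirro
2. o -> e, u -> i / F C0 _: fires at position(s) 11: buvezibirre
surface: buvezibirre

cell MOD=pa, SUR=ma:
underlying: ze-vesibir-fem
1. f -> v, k -> g, p -> b, s -> z, t -> d / V _ V: fires at position(s) 5: zevezibirfem
2. o -> e, u -> i / F C0 _: no change
surface: zevezibirfem

cell MOD=ak, SUR=ma:
underlying: ze-vesibir-ro
1. f -> v, k -> g, p -> b, s -> z, t -> d / V _ V: fires at position(s) 5: zevezibirro
2. o -> e, u -> i / F C0 _: fires at position(s) 11: zevezibirre
surface: zevezibirre

cell MOD=ak, SUR=ki:
underlying: r-vesibir-ro
1. f -> v, k -> g, p -> b, s -> z, t -> d / V _ V: fires at position(s) 4: rvezibirro
2. o -> e, u -> i / F C0 _: fires at position(s) 10: rvezibirre
surface: rvezibirre


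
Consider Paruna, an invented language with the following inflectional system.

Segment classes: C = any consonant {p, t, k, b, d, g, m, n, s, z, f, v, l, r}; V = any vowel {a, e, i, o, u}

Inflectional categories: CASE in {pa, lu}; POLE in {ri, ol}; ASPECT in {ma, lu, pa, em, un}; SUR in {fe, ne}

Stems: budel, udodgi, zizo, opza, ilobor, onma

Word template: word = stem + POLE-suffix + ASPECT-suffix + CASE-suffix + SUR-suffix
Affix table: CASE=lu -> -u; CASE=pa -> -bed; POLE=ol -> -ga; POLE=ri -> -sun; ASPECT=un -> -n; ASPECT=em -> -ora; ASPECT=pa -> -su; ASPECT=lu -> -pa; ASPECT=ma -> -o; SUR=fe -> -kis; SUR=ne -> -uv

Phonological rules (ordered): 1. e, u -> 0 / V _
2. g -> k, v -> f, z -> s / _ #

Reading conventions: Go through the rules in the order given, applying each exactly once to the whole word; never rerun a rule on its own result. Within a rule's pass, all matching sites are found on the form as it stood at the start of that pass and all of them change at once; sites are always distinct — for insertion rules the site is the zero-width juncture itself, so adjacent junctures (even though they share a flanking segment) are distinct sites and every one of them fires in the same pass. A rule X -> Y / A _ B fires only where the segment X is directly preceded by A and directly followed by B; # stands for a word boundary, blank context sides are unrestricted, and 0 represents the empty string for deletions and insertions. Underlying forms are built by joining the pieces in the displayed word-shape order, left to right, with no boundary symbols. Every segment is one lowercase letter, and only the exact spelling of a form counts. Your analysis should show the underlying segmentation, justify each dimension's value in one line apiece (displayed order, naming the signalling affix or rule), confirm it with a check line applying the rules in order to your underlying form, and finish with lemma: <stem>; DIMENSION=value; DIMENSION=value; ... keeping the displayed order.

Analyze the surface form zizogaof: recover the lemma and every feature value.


underlying: zizo-ga-o-u-uv
CASE=lu - signalled by the affix -u
POLE=ol - signalled by the affix -ga
ASPECT=ma - signalled by the affix -o
SUR=ne - signalled by the affix -uv
check: zizogaouuv -> zizogaov -> zizogaof
lemma: zizo; CASE=lu; POLE=ol; ASPECT=ma; SUR=ne


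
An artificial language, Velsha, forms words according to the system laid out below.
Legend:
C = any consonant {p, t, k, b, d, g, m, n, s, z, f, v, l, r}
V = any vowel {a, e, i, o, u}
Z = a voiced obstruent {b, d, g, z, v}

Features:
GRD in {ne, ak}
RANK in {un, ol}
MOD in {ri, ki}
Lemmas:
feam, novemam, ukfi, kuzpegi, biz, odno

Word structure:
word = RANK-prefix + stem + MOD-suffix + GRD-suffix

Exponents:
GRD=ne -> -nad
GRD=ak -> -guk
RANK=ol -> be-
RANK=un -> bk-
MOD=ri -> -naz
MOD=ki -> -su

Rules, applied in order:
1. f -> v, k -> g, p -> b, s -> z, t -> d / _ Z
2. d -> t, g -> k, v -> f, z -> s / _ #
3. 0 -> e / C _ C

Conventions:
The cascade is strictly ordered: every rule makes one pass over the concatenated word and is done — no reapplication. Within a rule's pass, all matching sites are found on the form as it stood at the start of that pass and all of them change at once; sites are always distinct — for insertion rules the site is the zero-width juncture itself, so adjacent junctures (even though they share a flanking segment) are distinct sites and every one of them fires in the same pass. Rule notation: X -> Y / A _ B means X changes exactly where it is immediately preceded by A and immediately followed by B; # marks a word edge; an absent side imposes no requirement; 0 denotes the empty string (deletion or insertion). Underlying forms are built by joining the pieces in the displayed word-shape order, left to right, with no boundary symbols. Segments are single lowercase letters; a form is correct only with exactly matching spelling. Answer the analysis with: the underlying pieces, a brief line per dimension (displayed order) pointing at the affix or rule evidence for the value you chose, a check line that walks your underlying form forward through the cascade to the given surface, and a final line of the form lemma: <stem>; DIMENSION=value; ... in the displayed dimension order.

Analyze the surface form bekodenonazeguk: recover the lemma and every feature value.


underlying: bk-odno-naz-guk
GRD=ak - signalled by the affix -guk
RANK=un - signalled by the affix bk-
MOD=ri - signalled by the affix -naz
check: bkodnonazguk -> bkodnonazguk -> bkodnonazguk -> bekodenonazeguk
lemma: odno; GRD=ak; RANK=un; MOD=ri


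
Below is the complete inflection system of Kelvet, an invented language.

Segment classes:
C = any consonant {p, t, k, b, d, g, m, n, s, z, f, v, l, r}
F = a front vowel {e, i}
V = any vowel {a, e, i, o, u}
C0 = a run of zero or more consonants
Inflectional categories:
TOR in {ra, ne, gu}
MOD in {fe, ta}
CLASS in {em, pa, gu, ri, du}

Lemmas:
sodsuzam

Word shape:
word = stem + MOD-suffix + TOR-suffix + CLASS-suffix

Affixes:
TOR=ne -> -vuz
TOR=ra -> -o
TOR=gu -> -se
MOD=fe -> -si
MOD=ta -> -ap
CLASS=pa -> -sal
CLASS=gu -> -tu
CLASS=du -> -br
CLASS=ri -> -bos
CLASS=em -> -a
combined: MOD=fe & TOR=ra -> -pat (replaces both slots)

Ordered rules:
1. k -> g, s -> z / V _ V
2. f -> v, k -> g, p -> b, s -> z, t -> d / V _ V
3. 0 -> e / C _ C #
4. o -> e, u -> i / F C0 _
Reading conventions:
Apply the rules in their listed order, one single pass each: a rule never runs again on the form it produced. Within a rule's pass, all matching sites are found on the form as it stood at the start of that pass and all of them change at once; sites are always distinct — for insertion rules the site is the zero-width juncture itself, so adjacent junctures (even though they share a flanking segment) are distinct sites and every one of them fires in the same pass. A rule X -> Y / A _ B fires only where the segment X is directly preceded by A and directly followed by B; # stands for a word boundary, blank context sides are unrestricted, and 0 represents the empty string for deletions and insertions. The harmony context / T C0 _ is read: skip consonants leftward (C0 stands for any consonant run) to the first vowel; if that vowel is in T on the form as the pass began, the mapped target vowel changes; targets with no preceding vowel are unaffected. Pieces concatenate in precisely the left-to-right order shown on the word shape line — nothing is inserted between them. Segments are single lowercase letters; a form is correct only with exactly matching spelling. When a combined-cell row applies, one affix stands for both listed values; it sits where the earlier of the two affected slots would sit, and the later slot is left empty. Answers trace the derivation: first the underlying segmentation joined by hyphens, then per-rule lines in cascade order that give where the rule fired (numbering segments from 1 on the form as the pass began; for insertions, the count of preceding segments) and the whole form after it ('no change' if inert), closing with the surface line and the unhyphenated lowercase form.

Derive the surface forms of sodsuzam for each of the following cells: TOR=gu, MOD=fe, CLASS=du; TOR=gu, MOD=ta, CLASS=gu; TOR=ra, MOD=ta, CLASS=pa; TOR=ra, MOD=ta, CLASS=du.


cell TOR=gu, MOD=fe, CLASS=du:
underlying: sodsuzam-si-se-br
1. k -> g, s -> z / V _ V: fires at position(s) 11: sodsuzamsizebr
2. f -> v, k -> g, p -> b, s -> z, t -> d / V _ V: no change
3. 0 -> e / C _ C #: inserts after position(s) 13: sodsuzamsizeber
4. o -> e, u -> i / F C0 _: no change
surface: sodsuzamsizeber

cell TOR=gu, MOD=ta, CLASS=gu:
underlying: sodsuzam-ap-se-tu
1. k -> g, s -> z / V _ V: no change
2. f -> v, k -> g, p -> b, s -> z, t -> d / V _ V: fires at position(s) 13: sodsuzamapsedu
3. 0 -> e / C _ C #: no change
4. o -> e, u -> i / F C0 _: fires at position(s) 14: sodsuzamapsedi
surface: sodsuzamapsedi

cell TOR=ra, MOD=ta, CLASS=pa:
underlying: sodsuzam-ap-o-sal
1. k -> g, s -> z / V _ V: fires at position(s) 12: sodsuzamapozal
2. f -> v, k -> g, p -> b, s -> z, t -> d / V _ V: fires at position(s) 10: sodsuzamabozal
3. 0 -> e / C _ C #: no change
4. o -> e, u -> i / F C0 _: no change
surface: sodsuzamabozal

cell TOR=ra, MOD=ta, CLASS=du:
underlying: sodsuzam-ap-o-br
1. k -> g, s -> z / V _ V: no change
2. f -> v, k -> g, p -> b, s -> z, t -> d / V _ V: fires at position(s) 10: sodsuzamabobr
3. 0 -> e / C _ C #: inserts after position(s) 12: sodsuzamabober
4. o -> e, u -> i / F C0 _: no change
surface: sodsuzamabober


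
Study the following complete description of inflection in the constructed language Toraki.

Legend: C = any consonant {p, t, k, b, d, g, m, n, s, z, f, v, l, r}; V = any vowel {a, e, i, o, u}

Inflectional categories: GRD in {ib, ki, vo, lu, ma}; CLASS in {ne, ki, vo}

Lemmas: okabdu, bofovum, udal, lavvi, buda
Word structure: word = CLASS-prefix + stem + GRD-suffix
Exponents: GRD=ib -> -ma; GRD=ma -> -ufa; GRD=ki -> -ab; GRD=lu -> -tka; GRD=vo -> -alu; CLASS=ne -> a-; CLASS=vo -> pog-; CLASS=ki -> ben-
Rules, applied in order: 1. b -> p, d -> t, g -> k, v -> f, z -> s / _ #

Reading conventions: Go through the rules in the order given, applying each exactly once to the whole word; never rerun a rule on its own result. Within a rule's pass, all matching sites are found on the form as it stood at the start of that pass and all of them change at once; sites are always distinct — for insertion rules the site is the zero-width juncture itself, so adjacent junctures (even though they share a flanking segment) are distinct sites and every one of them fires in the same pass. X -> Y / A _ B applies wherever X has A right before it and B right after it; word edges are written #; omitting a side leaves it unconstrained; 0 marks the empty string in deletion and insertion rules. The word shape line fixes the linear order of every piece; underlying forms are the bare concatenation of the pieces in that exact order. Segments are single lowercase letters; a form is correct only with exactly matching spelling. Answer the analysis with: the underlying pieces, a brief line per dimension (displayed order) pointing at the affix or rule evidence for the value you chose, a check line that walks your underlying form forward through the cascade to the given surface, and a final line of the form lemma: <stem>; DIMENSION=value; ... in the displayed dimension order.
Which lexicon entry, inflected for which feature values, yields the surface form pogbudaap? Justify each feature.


underlying: pog-buda-ab
GRD=ki - signalled by the affix -ab
CLASS=vo - signalled by the affix pog-
check: pogbudaab -> pogbudaap
lemma: buda; GRD=ki; CLASS=vo


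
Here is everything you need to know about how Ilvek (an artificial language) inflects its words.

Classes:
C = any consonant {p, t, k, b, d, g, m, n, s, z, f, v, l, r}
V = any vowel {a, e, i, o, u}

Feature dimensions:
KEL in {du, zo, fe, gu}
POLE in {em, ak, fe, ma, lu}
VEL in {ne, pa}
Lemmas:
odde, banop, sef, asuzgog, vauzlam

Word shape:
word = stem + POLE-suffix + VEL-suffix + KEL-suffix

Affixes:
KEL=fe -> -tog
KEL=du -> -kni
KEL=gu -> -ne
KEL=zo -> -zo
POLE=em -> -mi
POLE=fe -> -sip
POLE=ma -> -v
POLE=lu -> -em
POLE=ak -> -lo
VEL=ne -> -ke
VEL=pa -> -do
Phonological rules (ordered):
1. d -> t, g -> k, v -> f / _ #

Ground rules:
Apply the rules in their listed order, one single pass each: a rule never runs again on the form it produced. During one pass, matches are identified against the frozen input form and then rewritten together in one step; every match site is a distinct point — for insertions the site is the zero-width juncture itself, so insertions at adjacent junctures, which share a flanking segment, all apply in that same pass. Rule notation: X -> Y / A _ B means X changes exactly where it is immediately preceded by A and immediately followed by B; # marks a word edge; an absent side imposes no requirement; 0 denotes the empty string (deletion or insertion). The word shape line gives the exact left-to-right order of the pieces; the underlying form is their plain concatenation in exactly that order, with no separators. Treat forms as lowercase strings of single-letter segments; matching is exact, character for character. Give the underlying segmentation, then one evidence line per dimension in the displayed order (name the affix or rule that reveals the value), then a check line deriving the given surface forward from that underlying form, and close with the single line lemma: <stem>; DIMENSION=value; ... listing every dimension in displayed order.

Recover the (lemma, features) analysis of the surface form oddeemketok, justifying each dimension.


underlying: odde-em-ke-tog
KEL=fe - signalled by the affix -tog
POLE=lu - signalled by the affix -em
VEL=ne - signalled by the affix -ke
check: oddeemketog -> oddeemketok
lemma: odde; KEL=fe; POLE=lu; VEL=ne
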